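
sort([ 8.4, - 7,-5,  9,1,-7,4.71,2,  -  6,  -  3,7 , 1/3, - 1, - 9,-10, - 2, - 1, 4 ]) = [- 10,-9, - 7, - 7, - 6,  -  5, - 3,-2, - 1, - 1,1/3, 1,2, 4,4.71,  7,8.4,9 ] 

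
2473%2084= 389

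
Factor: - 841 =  - 29^2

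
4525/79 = 4525/79 =57.28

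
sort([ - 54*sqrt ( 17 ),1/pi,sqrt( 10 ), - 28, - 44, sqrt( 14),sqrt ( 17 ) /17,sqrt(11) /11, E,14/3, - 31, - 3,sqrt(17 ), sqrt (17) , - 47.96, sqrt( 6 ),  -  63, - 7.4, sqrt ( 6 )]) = [ - 54*sqrt( 17), - 63, -47.96, - 44, - 31, - 28, - 7.4,-3,sqrt( 17) /17, sqrt( 11 ) /11 , 1/pi,sqrt(6), sqrt( 6),E,sqrt( 10), sqrt ( 14 ), sqrt( 17), sqrt( 17),14/3] 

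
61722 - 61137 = 585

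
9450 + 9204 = 18654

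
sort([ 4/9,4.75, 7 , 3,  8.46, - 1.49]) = [ - 1.49 , 4/9,3, 4.75,7, 8.46] 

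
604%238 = 128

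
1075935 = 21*51235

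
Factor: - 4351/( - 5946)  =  2^( - 1)*3^( - 1)*19^1*229^1*991^(-1)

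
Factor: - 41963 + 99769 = 57806 = 2^1*7^1*4129^1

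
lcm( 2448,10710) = 85680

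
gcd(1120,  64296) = 8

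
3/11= 3/11 = 0.27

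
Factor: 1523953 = 1523953^1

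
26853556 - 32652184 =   -  5798628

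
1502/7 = 1502/7 = 214.57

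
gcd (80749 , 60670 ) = 1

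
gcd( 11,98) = 1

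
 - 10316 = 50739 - 61055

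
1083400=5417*200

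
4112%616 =416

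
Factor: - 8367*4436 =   -  37116012= - 2^2*3^1*1109^1*2789^1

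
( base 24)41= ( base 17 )5c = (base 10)97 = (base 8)141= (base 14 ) 6d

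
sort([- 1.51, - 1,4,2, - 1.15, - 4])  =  [ - 4, - 1.51, - 1.15 , - 1,  2, 4]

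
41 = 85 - 44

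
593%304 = 289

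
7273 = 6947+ 326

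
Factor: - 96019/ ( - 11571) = 473/57 = 3^(- 1)*11^1*19^( - 1)*43^1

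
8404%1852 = 996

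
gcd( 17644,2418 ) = 2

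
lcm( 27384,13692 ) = 27384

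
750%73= 20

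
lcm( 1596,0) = 0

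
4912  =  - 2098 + 7010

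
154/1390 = 77/695 = 0.11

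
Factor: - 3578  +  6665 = 3^2*7^3  =  3087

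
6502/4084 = 3251/2042 = 1.59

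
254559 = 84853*3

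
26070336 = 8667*3008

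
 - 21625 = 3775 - 25400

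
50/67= 50/67 = 0.75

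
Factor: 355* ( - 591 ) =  - 3^1*5^1*71^1*197^1 = - 209805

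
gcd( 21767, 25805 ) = 1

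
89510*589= 52721390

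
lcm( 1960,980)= 1960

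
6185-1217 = 4968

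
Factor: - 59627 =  - 59627^1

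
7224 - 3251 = 3973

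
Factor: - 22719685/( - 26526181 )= 5^1*11^( - 1 )*2411471^( - 1)*4543937^1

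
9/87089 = 9/87089  =  0.00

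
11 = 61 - 50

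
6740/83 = 81 + 17/83 = 81.20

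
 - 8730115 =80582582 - 89312697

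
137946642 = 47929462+90017180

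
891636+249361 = 1140997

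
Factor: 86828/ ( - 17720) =-2^(- 1)*5^( - 1) * 7^2= - 49/10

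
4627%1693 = 1241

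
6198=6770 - 572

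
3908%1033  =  809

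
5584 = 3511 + 2073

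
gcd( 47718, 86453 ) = 1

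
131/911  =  131/911 = 0.14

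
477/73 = 6 + 39/73 = 6.53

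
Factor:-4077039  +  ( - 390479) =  - 4467518= -  2^1*11^1 *61^1 *3329^1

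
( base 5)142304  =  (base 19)G97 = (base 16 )1742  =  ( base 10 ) 5954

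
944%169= 99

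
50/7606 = 25/3803 = 0.01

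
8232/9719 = 8232/9719= 0.85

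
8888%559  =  503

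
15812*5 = 79060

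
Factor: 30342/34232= 39/44 = 2^( - 2 )*3^1 * 11^ ( -1 )*13^1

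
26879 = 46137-19258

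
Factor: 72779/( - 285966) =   -  2^( - 1)* 3^(  -  2 )*7^1 *37^1*281^1 * 15887^( - 1)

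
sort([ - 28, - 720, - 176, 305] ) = [ - 720, - 176, - 28,305 ] 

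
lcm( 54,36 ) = 108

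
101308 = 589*172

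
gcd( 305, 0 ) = 305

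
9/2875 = 9/2875 = 0.00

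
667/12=55 + 7/12 = 55.58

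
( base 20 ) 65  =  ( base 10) 125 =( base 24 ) 55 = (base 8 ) 175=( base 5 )1000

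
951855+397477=1349332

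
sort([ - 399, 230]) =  [-399, 230]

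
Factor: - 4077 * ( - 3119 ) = 3^3 *151^1 * 3119^1 = 12716163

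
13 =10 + 3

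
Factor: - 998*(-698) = 2^2*349^1 * 499^1 =696604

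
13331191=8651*1541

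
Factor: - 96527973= - 3^1*73^1 *367^1*1201^1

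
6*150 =900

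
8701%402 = 259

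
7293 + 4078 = 11371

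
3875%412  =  167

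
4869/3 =1623 = 1623.00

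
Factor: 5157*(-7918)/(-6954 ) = 3^2*19^( - 1 ) * 37^1 * 61^( - 1)*107^1*191^1 = 6805521/1159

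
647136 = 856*756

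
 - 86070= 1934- 88004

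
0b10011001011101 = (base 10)9821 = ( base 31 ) A6P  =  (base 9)14422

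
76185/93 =819 + 6/31   =  819.19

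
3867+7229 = 11096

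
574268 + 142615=716883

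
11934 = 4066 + 7868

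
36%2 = 0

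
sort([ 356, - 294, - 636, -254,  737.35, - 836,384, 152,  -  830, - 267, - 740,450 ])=[ - 836, - 830, - 740 ,-636,-294, - 267,  -  254,152,  356,384,450,737.35] 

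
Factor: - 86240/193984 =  - 2^ ( - 1)* 5^1*7^1*11^1*433^( - 1) = -385/866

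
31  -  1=30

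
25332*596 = 15097872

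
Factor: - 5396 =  - 2^2*19^1*71^1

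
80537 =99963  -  19426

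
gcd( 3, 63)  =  3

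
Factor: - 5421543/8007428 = -2^ ( - 2 )*3^1*11^ ( - 1) *13^(  -  1)*163^1*11087^1*13999^( - 1)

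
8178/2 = 4089 = 4089.00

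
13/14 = 13/14 = 0.93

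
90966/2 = 45483 = 45483.00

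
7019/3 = 2339 + 2/3 = 2339.67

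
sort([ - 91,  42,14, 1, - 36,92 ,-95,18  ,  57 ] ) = [ - 95, - 91, - 36,1, 14,18,42,  57, 92]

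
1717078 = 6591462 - 4874384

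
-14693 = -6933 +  - 7760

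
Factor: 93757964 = 2^2*23439491^1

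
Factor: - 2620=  - 2^2*5^1*131^1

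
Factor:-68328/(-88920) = 73/95 = 5^(-1)*19^ (-1) * 73^1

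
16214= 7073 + 9141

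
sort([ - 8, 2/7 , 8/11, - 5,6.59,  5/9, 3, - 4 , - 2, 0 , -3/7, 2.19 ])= [ - 8, - 5,-4, - 2, - 3/7, 0,2/7, 5/9,  8/11,  2.19, 3,  6.59 ] 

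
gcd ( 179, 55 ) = 1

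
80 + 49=129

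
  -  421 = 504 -925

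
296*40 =11840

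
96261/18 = 5347 + 5/6 =5347.83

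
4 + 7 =11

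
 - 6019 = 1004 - 7023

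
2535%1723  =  812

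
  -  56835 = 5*(  -  11367)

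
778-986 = - 208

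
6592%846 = 670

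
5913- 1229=4684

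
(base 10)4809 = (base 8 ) 11311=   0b1001011001001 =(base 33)4do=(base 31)504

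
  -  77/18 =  - 5+13/18 = - 4.28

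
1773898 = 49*36202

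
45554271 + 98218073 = 143772344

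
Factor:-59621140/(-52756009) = 2^2*5^1*197^( - 1)*267797^( - 1 )*2981057^1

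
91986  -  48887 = 43099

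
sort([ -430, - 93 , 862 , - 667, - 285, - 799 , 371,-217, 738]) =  [-799, - 667 , - 430, - 285, - 217, -93, 371,738,862 ]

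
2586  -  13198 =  - 10612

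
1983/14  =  1983/14 = 141.64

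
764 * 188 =143632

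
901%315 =271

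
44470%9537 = 6322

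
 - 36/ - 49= 36/49 = 0.73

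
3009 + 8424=11433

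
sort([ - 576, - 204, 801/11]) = [ - 576,- 204, 801/11]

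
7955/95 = 83 + 14/19 = 83.74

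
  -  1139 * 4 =-4556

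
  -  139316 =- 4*34829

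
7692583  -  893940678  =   - 886248095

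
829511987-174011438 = 655500549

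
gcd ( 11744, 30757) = 1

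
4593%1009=557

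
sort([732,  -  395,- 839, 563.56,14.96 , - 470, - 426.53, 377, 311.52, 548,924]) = [  -  839, - 470, - 426.53, - 395, 14.96,311.52, 377, 548,563.56 , 732,924]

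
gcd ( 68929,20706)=7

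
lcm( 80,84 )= 1680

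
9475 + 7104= 16579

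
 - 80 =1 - 81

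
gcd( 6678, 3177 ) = 9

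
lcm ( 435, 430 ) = 37410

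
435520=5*87104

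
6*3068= 18408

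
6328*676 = 4277728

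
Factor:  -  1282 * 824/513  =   - 1056368/513 = - 2^4*3^ (-3 )*19^(  -  1)*103^1*641^1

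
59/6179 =59/6179 = 0.01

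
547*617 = 337499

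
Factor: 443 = 443^1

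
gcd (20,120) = 20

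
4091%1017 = 23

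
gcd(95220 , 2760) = 1380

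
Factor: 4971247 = 1871^1*2657^1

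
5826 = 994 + 4832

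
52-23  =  29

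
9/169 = 9/169  =  0.05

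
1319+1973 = 3292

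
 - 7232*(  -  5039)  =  36442048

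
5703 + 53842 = 59545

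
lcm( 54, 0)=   0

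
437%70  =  17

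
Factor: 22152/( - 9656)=  -  39/17 = -3^1*13^1*17^(-1)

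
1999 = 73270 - 71271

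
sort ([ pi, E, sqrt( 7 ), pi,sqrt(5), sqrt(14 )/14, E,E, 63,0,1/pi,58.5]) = [ 0, sqrt( 14) /14,1/pi,sqrt( 5),sqrt ( 7 ),E,  E, E, pi, pi, 58.5, 63 ]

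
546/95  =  5 + 71/95=5.75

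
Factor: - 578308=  - 2^2*144577^1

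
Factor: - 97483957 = - 1973^1*49409^1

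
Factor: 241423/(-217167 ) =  - 3^(  -  1)*7^2*13^1*191^ (-1)= -  637/573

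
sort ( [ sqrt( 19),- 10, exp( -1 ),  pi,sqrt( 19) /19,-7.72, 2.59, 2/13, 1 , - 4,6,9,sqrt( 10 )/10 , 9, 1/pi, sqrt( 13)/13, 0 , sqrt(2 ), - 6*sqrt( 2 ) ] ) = [ - 10,-6*sqrt ( 2), - 7.72,-4, 0,2/13,sqrt ( 19 )/19,sqrt ( 13)/13,sqrt ( 10)/10,  1/pi, exp(-1 ), 1,sqrt( 2), 2.59,pi, sqrt(19), 6, 9,9] 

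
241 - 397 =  - 156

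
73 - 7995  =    -  7922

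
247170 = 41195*6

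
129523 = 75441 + 54082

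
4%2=0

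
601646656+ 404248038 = 1005894694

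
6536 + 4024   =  10560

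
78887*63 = 4969881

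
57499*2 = 114998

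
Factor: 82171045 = 5^1 *11^1 * 1494019^1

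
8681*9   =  78129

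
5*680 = 3400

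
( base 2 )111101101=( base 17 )1c0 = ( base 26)ip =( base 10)493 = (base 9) 607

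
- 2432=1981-4413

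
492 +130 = 622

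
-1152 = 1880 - 3032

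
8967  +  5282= 14249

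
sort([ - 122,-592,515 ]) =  [ - 592, - 122,515 ]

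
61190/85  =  719 + 15/17 = 719.88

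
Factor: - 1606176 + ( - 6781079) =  - 5^1*1677451^1 = - 8387255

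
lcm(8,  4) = 8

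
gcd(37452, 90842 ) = 2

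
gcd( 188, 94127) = 1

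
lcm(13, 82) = 1066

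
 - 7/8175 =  - 7/8175 = -0.00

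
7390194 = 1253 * 5898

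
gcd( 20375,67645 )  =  815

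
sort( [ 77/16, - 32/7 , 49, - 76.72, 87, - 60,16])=[-76.72, - 60,-32/7,77/16,16, 49,87 ]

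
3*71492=214476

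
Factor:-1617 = -3^1*7^2*11^1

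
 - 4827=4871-9698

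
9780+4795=14575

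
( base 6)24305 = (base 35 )2vy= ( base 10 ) 3569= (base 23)6H4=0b110111110001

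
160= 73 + 87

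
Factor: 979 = 11^1*89^1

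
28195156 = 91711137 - 63515981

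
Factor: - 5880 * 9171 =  - 2^3*3^3 * 5^1*7^2*1019^1= - 53925480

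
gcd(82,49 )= 1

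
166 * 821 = 136286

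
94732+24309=119041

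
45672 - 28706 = 16966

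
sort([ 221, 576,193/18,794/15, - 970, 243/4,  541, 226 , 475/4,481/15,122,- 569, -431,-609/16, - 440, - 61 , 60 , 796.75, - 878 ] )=[ - 970, - 878, - 569,- 440,  -  431,-61, - 609/16,  193/18, 481/15,794/15, 60, 243/4,475/4,122,221, 226,541, 576,796.75]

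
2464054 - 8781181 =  - 6317127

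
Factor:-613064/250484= - 2^1  *  13^( - 1)*197^1*389^1*4817^(  -  1)=-  153266/62621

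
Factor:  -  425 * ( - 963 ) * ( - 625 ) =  - 3^2*5^6*17^1*107^1= - 255796875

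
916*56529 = 51780564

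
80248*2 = 160496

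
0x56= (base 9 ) 105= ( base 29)2S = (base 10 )86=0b1010110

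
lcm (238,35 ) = 1190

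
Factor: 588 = 2^2* 3^1*7^2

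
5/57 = 5/57= 0.09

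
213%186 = 27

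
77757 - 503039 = - 425282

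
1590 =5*318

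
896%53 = 48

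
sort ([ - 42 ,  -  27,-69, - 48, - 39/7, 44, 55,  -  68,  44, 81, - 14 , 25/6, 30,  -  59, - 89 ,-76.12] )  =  [ - 89,-76.12,-69, - 68, - 59, - 48,-42, - 27, - 14,-39/7, 25/6, 30 , 44, 44,55, 81]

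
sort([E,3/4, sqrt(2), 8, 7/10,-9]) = [ - 9,7/10 , 3/4,sqrt( 2),E, 8 ]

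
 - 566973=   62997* ( - 9) 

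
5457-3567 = 1890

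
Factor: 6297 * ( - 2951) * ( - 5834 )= 108409995798 =2^1*3^1*13^1 * 227^1*2099^1*2917^1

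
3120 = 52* 60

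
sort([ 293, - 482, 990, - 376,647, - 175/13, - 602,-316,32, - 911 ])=[ - 911, - 602 , - 482,-376,-316,-175/13, 32,293,647 , 990 ]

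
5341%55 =6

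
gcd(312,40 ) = 8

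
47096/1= 47096 = 47096.00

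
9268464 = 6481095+2787369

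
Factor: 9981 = 3^2*1109^1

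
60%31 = 29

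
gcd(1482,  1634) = 38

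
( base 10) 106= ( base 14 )78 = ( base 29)3j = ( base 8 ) 152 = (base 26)42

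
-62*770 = -47740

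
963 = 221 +742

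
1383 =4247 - 2864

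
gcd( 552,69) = 69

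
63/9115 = 63/9115 = 0.01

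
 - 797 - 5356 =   -  6153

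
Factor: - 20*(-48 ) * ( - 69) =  - 2^6*3^2*5^1*23^1= -66240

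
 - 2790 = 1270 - 4060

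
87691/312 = 87691/312 = 281.06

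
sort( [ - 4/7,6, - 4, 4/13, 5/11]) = [ - 4,  -  4/7, 4/13, 5/11,6 ] 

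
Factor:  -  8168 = -2^3* 1021^1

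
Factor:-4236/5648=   -  2^ (-2 ) * 3^1 = - 3/4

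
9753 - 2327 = 7426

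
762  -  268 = 494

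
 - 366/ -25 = 14+16/25=14.64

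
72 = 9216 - 9144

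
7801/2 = 3900 +1/2 = 3900.50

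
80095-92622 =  - 12527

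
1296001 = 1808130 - 512129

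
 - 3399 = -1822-1577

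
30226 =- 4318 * ( - 7)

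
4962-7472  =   - 2510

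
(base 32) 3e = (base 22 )50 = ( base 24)4E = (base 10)110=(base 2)1101110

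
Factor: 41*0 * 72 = 0^1 = 0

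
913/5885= 83/535 = 0.16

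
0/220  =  0 = 0.00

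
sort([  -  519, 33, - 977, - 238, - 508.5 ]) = [ - 977, -519,- 508.5, - 238,33 ] 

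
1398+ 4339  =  5737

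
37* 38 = 1406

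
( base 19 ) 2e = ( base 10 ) 52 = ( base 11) 48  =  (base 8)64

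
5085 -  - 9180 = 14265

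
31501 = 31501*1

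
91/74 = 91/74= 1.23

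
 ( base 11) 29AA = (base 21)8g7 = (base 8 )7437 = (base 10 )3871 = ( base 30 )491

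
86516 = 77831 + 8685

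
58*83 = 4814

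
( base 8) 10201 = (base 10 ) 4225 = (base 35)3FP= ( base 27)5ld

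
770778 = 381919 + 388859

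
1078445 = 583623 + 494822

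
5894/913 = 6+416/913 = 6.46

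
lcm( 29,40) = 1160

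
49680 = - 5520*(- 9)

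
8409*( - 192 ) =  - 1614528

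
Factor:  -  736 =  - 2^5* 23^1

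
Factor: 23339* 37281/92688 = 290033753/30896 = 2^ ( - 4)*17^2*43^1*1931^ ( - 1 )*23339^1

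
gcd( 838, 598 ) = 2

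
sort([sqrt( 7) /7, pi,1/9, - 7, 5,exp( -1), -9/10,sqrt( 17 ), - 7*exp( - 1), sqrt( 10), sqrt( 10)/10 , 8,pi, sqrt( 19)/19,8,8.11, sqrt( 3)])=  [ - 7, - 7*exp( - 1), - 9/10,1/9, sqrt( 19 )/19 , sqrt(10)/10, exp(- 1),sqrt (7)/7,sqrt ( 3 ), pi, pi, sqrt(10),sqrt( 17), 5, 8,8,  8.11] 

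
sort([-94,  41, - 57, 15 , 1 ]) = [ - 94, - 57,1,15,41 ]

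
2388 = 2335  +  53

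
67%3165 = 67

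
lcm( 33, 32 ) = 1056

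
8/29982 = 4/14991 = 0.00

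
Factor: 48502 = 2^1*24251^1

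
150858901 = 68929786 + 81929115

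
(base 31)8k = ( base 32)8C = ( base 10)268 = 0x10c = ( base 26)A8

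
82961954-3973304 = 78988650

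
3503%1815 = 1688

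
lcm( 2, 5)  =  10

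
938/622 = 1 + 158/311 = 1.51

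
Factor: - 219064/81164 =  - 2^1*103^( -1)*139^1 = - 278/103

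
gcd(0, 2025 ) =2025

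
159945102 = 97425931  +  62519171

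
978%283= 129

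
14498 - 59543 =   -  45045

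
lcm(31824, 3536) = 31824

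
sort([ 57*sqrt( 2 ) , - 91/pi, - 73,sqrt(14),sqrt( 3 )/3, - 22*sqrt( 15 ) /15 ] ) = [ - 73, - 91/pi , - 22 * sqrt( 15)/15,sqrt( 3 ) /3,sqrt( 14 ),57*sqrt( 2)] 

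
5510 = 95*58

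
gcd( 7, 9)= 1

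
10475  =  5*2095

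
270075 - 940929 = -670854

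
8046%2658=72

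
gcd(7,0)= 7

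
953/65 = 14 + 43/65 = 14.66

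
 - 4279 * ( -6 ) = 25674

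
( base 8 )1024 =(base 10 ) 532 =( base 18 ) 1ba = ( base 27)jj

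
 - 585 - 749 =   -  1334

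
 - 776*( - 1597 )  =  1239272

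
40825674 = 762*53577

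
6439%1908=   715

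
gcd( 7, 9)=1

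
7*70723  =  495061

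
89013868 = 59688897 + 29324971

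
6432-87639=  - 81207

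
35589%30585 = 5004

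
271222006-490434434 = -219212428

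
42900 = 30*1430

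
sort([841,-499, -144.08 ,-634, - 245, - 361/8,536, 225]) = [  -  634, - 499 , - 245, -144.08,  -  361/8,  225,536,841 ]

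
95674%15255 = 4144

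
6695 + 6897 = 13592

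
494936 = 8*61867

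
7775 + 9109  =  16884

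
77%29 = 19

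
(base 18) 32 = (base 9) 62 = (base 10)56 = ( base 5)211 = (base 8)70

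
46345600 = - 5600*( - 8276 )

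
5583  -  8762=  - 3179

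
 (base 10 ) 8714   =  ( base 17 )1D2A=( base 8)21012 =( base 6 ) 104202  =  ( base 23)gak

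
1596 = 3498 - 1902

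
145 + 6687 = 6832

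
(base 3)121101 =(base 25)hh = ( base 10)442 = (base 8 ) 672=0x1BA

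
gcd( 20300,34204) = 4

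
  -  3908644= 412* ( - 9487) 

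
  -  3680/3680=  - 1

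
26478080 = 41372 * 640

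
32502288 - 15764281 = 16738007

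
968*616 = 596288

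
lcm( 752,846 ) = 6768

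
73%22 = 7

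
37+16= 53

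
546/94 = 273/47 = 5.81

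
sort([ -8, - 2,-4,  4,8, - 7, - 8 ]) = [-8,-8, - 7, - 4, - 2,4, 8]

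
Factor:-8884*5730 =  - 2^3* 3^1 * 5^1*191^1*2221^1   =  - 50905320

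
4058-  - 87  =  4145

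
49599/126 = 5511/14  =  393.64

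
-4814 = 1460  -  6274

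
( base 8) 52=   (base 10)42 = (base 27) 1f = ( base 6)110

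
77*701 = 53977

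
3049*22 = 67078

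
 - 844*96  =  - 81024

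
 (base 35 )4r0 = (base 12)3471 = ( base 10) 5845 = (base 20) ec5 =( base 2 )1011011010101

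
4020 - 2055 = 1965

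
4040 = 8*505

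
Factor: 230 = 2^1*5^1 *23^1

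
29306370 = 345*84946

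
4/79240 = 1/19810 =0.00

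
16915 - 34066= -17151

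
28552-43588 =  - 15036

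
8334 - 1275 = 7059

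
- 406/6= - 203/3 = - 67.67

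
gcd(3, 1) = 1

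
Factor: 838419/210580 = 2^(- 2 ) * 3^1*5^( - 1 )*23^1 * 29^1*419^1*10529^(-1)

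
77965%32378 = 13209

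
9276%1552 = 1516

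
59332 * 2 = 118664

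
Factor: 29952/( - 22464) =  - 2^2*3^( - 1 ) =- 4/3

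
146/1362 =73/681 = 0.11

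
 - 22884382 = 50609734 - 73494116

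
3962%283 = 0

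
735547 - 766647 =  - 31100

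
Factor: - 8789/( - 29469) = 3^( - 1)*17^1 * 19^(-1 )= 17/57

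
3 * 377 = 1131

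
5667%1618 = 813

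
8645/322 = 26 + 39/46 = 26.85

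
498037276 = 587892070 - 89854794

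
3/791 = 3/791 =0.00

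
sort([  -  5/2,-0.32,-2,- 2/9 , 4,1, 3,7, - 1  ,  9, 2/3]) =[  -  5/2, - 2, - 1,-0.32, - 2/9 , 2/3, 1, 3, 4, 7, 9]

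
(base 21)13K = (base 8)1014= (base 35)EY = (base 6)2232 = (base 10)524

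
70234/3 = 70234/3 = 23411.33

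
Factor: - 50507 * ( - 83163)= 4200313641 = 3^1*17^1 *19^1* 1459^1* 2971^1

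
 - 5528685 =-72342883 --66814198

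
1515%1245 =270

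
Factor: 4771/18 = 2^( - 1)*3^( - 2 )*13^1 * 367^1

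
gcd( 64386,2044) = 1022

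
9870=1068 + 8802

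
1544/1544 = 1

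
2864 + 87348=90212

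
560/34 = 280/17 = 16.47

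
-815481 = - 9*90609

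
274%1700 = 274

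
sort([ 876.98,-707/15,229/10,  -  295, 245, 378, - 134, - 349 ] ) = [-349,- 295, - 134, - 707/15,229/10, 245,378,876.98]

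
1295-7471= - 6176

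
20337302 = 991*20522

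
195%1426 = 195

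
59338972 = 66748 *889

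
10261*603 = 6187383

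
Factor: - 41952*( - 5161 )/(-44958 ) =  - 36085712/7493 = -2^4*13^1*19^1*23^1*59^( - 1 )*127^(-1 )*397^1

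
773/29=26 + 19/29= 26.66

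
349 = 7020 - 6671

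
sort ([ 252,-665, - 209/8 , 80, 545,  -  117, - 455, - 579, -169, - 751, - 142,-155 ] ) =[ - 751, - 665,  -  579, - 455, - 169, - 155, - 142, - 117, - 209/8,  80,252, 545 ]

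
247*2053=507091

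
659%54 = 11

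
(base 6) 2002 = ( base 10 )434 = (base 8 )662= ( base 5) 3214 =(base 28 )fe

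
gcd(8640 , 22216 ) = 8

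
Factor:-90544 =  - 2^4*5659^1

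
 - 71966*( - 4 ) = 287864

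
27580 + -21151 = 6429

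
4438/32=138 + 11/16 = 138.69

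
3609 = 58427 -54818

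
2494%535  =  354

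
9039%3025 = 2989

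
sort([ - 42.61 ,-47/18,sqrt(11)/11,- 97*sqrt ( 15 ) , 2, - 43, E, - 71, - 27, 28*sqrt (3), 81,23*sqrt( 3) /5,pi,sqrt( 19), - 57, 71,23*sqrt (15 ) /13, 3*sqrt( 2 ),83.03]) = [ - 97*sqrt( 15), - 71, - 57, - 43, - 42.61, - 27, - 47/18,sqrt(11 ) /11,  2,E,pi, 3*sqrt ( 2 ), sqrt(19), 23*sqrt (15)/13, 23*sqrt( 3)/5 , 28* sqrt ( 3),71,81 , 83.03]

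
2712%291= 93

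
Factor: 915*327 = 299205 = 3^2*5^1*61^1*109^1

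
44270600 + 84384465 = 128655065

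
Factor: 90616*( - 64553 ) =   -  2^3*47^1*241^1 *64553^1 = -5849534648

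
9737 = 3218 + 6519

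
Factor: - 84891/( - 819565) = 3^1*5^ ( -1)*19^(-1)*8627^( - 1)*28297^1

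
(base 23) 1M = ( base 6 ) 113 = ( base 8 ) 55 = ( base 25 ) 1K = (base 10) 45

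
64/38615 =64/38615 = 0.00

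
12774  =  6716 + 6058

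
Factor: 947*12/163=11364/163 = 2^2*3^1*163^ (-1)*947^1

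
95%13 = 4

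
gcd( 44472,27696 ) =24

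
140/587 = 140/587 = 0.24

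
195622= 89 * 2198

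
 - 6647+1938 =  - 4709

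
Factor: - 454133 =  - 73^1 * 6221^1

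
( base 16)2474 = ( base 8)22164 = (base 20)136c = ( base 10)9332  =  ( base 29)B2N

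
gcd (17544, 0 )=17544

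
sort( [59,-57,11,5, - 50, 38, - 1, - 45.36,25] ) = [-57,  -  50, - 45.36, - 1 , 5,11,  25,38,59]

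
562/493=1 + 69/493  =  1.14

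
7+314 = 321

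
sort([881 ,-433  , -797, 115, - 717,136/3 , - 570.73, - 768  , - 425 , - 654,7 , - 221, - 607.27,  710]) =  [ - 797 , - 768 , - 717, - 654,-607.27, - 570.73,-433, - 425, - 221,7,136/3,115, 710, 881 ]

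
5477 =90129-84652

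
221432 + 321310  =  542742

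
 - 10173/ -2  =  5086 + 1/2 = 5086.50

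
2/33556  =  1/16778 = 0.00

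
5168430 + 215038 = 5383468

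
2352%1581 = 771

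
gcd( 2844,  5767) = 79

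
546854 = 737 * 742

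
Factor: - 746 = - 2^1*373^1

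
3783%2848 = 935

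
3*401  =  1203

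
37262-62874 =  - 25612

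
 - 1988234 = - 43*46238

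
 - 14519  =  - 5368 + -9151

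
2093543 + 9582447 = 11675990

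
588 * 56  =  32928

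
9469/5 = 9469/5 = 1893.80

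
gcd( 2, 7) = 1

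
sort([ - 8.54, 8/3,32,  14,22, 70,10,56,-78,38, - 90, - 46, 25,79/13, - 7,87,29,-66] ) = [-90,  -  78, - 66,-46, - 8.54,-7,  8/3,79/13,10,14, 22 , 25,29 , 32, 38,56,70,87 ]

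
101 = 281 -180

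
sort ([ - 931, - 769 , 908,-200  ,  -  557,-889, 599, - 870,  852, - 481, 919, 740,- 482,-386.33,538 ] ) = [-931, - 889, - 870,-769, - 557,-482, - 481, - 386.33, - 200, 538,  599,740, 852,908,  919]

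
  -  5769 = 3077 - 8846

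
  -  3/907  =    -  1+904/907  =  -  0.00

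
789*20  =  15780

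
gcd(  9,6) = 3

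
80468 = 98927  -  18459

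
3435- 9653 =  - 6218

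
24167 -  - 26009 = 50176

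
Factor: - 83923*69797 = - 7^2* 13^2 * 19^1*59^1* 631^1 = -  5857573631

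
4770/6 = 795 = 795.00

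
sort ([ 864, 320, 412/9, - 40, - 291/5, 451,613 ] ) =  [  -  291/5, - 40,412/9, 320, 451, 613,864]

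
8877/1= 8877  =  8877.00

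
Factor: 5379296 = 2^5*13^1 * 67^1*193^1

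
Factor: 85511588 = 2^2*37^1  *  577781^1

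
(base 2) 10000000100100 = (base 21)idh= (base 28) ado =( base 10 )8228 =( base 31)8hd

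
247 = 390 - 143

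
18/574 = 9/287 = 0.03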